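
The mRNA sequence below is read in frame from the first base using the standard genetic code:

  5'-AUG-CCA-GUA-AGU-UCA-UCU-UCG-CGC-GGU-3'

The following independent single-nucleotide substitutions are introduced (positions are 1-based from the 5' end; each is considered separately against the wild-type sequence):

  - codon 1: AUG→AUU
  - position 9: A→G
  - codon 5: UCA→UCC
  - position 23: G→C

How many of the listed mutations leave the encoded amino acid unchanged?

2

Codon 1: AUG (Met) → AUU (Ile) — missense.
Codon 3: GUA (Val) → GUG (Val) — synonymous.
Codon 5: UCA (Ser) → UCC (Ser) — synonymous.
Codon 8: CGC (Arg) → CCC (Pro) — missense.
Synonymous: 2 of 4.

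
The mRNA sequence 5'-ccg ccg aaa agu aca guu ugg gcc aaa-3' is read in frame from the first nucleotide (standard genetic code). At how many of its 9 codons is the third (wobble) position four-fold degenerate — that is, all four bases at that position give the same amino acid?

5

Codon 1 CCG (Pro): third position 4-fold.
Codon 2 CCG (Pro): third position 4-fold.
Codon 3 AAA (Lys): third position 2-fold.
Codon 4 AGU (Ser): third position 2-fold.
Codon 5 ACA (Thr): third position 4-fold.
Codon 6 GUU (Val): third position 4-fold.
Codon 7 UGG (Trp): third position 1-fold.
Codon 8 GCC (Ala): third position 4-fold.
Codon 9 AAA (Lys): third position 2-fold.
Four-fold degenerate third positions: 5.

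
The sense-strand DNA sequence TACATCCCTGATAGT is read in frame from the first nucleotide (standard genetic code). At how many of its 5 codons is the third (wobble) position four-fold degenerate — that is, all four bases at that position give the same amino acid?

Codon 1 TAC (Tyr): third position 2-fold.
Codon 2 ATC (Ile): third position 3-fold.
Codon 3 CCT (Pro): third position 4-fold.
Codon 4 GAT (Asp): third position 2-fold.
Codon 5 AGT (Ser): third position 2-fold.
Four-fold degenerate third positions: 1.

1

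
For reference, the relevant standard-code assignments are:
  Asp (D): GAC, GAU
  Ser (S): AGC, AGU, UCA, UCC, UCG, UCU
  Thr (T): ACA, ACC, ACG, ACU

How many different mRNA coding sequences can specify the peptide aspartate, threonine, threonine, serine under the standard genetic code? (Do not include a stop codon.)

Asp: 2 codons.
Thr: 4 codons.
Thr: 4 codons.
Ser: 6 codons.
2 × 4 × 4 × 6 = 192.

192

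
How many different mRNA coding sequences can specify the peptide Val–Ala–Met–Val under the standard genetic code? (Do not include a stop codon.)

64

Val: 4 codons.
Ala: 4 codons.
Met: 1 codon.
Val: 4 codons.
4 × 4 × 1 × 4 = 64.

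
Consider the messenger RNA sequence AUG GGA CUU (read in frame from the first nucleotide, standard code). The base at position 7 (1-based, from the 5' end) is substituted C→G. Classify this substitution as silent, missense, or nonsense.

missense

Position 7 falls in codon 3: CUU → Leu.
After the substitution the codon is GUU → Val.
Leu ≠ Val, so this is a missense mutation.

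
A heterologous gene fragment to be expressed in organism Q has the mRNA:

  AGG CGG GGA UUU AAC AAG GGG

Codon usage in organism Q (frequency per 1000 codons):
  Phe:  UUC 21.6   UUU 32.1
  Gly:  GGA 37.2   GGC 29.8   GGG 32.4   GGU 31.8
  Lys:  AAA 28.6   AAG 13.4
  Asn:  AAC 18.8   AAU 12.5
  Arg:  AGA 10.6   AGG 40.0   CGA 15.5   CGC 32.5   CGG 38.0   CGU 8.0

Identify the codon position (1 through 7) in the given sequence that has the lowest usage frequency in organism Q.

Codon 1 AGG (Arg): 40.0 per 1000.
Codon 2 CGG (Arg): 38.0 per 1000.
Codon 3 GGA (Gly): 37.2 per 1000.
Codon 4 UUU (Phe): 32.1 per 1000.
Codon 5 AAC (Asn): 18.8 per 1000.
Codon 6 AAG (Lys): 13.4 per 1000.
Codon 7 GGG (Gly): 32.4 per 1000.
Lowest frequency is 13.4 at codon 6.

6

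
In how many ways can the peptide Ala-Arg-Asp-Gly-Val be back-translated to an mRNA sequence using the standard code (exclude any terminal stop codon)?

Ala: 4 codons.
Arg: 6 codons.
Asp: 2 codons.
Gly: 4 codons.
Val: 4 codons.
4 × 6 × 2 × 4 × 4 = 768.

768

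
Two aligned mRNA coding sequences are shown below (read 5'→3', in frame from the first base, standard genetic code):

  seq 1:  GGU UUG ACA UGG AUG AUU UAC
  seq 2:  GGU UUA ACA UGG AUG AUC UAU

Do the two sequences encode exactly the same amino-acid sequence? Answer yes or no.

Codon 1: GGU Gly / GGU Gly — identical.
Codon 2: UUG Leu / UUA Leu — synonymous.
Codon 3: ACA Thr / ACA Thr — identical.
Codon 4: UGG Trp / UGG Trp — identical.
Codon 5: AUG Met / AUG Met — identical.
Codon 6: AUU Ile / AUC Ile — synonymous.
Codon 7: UAC Tyr / UAU Tyr — synonymous.
Nonsynonymous differences: 0 → same protein.

yes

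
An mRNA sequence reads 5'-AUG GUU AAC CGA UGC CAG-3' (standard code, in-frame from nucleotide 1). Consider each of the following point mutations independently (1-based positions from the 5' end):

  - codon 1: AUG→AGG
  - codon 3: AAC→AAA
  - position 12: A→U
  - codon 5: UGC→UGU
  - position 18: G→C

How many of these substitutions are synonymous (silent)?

Codon 1: AUG (Met) → AGG (Arg) — missense.
Codon 3: AAC (Asn) → AAA (Lys) — missense.
Codon 4: CGA (Arg) → CGU (Arg) — synonymous.
Codon 5: UGC (Cys) → UGU (Cys) — synonymous.
Codon 6: CAG (Gln) → CAC (His) — missense.
Synonymous: 2 of 5.

2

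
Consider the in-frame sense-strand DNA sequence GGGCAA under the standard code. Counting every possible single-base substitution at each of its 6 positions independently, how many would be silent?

4

Codon 1 (GGG, Gly): 3 synonymous substitutions.
Codon 2 (CAA, Gln): 1 synonymous substitution.
Total: 3 + 1 = 4.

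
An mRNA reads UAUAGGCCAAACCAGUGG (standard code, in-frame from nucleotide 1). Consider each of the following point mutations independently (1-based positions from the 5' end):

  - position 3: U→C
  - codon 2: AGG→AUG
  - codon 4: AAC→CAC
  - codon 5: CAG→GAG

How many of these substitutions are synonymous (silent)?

Codon 1: UAU (Tyr) → UAC (Tyr) — synonymous.
Codon 2: AGG (Arg) → AUG (Met) — missense.
Codon 4: AAC (Asn) → CAC (His) — missense.
Codon 5: CAG (Gln) → GAG (Glu) — missense.
Synonymous: 1 of 4.

1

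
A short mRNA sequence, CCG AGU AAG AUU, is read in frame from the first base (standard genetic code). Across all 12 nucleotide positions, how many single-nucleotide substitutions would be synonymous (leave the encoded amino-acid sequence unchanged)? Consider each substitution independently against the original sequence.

7

Codon 1 (CCG, Pro): 3 synonymous substitutions.
Codon 2 (AGU, Ser): 1 synonymous substitution.
Codon 3 (AAG, Lys): 1 synonymous substitution.
Codon 4 (AUU, Ile): 2 synonymous substitutions.
Total: 3 + 1 + 1 + 2 = 7.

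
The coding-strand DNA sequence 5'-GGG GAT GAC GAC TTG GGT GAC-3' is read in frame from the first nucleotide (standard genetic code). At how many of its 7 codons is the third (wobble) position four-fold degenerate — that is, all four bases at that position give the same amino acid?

Codon 1 GGG (Gly): third position 4-fold.
Codon 2 GAT (Asp): third position 2-fold.
Codon 3 GAC (Asp): third position 2-fold.
Codon 4 GAC (Asp): third position 2-fold.
Codon 5 TTG (Leu): third position 2-fold.
Codon 6 GGT (Gly): third position 4-fold.
Codon 7 GAC (Asp): third position 2-fold.
Four-fold degenerate third positions: 2.

2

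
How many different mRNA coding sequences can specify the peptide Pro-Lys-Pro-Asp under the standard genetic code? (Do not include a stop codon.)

64

Pro: 4 codons.
Lys: 2 codons.
Pro: 4 codons.
Asp: 2 codons.
4 × 2 × 4 × 2 = 64.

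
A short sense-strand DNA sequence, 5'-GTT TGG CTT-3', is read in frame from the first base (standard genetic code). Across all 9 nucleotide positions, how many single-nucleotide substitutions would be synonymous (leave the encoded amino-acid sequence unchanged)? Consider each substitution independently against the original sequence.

Codon 1 (GTT, Val): 3 synonymous substitutions.
Codon 2 (TGG, Trp): 0 synonymous substitutions.
Codon 3 (CTT, Leu): 3 synonymous substitutions.
Total: 3 + 0 + 3 = 6.

6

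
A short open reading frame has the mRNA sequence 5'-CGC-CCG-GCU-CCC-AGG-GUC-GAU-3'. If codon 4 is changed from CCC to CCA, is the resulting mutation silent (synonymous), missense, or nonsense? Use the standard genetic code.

silent

Position 12 falls in codon 4: CCC → Pro.
After the substitution the codon is CCA → Pro.
Both encode Pro, so the change is synonymous.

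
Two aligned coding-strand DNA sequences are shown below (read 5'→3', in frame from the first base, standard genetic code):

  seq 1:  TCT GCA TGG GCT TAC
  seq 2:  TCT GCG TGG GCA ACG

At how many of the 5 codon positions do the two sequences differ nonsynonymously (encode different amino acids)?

1

Codon 1: TCT Ser / TCT Ser — identical.
Codon 2: GCA Ala / GCG Ala — synonymous.
Codon 3: TGG Trp / TGG Trp — identical.
Codon 4: GCT Ala / GCA Ala — synonymous.
Codon 5: TAC Tyr / ACG Thr — nonsynonymous.
Nonsynonymous differences: 1.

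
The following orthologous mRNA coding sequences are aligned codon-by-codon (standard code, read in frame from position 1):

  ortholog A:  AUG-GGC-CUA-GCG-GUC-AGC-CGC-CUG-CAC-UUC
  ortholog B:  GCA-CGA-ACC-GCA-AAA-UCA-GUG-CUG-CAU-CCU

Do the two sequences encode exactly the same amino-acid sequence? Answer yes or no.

no

Codon 1: AUG Met / GCA Ala — nonsynonymous.
Codon 2: GGC Gly / CGA Arg — nonsynonymous.
Codon 3: CUA Leu / ACC Thr — nonsynonymous.
Codon 4: GCG Ala / GCA Ala — synonymous.
Codon 5: GUC Val / AAA Lys — nonsynonymous.
Codon 6: AGC Ser / UCA Ser — synonymous.
Codon 7: CGC Arg / GUG Val — nonsynonymous.
Codon 8: CUG Leu / CUG Leu — identical.
Codon 9: CAC His / CAU His — synonymous.
Codon 10: UUC Phe / CCU Pro — nonsynonymous.
Nonsynonymous differences: 6 → different protein.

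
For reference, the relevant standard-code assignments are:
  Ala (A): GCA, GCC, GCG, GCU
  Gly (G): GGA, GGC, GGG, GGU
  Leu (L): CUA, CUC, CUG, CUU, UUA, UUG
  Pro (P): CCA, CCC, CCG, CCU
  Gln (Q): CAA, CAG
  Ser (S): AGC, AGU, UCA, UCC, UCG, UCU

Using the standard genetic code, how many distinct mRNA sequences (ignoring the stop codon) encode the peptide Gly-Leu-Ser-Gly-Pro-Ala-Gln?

Gly: 4 codons.
Leu: 6 codons.
Ser: 6 codons.
Gly: 4 codons.
Pro: 4 codons.
Ala: 4 codons.
Gln: 2 codons.
4 × 6 × 6 × 4 × 4 × 4 × 2 = 18432.

18432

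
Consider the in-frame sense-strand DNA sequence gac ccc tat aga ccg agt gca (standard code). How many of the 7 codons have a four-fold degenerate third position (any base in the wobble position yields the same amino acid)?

3

Codon 1 GAC (Asp): third position 2-fold.
Codon 2 CCC (Pro): third position 4-fold.
Codon 3 TAT (Tyr): third position 2-fold.
Codon 4 AGA (Arg): third position 2-fold.
Codon 5 CCG (Pro): third position 4-fold.
Codon 6 AGT (Ser): third position 2-fold.
Codon 7 GCA (Ala): third position 4-fold.
Four-fold degenerate third positions: 3.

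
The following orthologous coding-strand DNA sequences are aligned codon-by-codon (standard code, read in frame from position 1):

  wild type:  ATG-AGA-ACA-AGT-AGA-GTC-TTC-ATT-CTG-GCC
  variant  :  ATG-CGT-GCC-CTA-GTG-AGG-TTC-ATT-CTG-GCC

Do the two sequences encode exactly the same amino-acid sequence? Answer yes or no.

no

Codon 1: ATG Met / ATG Met — identical.
Codon 2: AGA Arg / CGT Arg — synonymous.
Codon 3: ACA Thr / GCC Ala — nonsynonymous.
Codon 4: AGT Ser / CTA Leu — nonsynonymous.
Codon 5: AGA Arg / GTG Val — nonsynonymous.
Codon 6: GTC Val / AGG Arg — nonsynonymous.
Codon 7: TTC Phe / TTC Phe — identical.
Codon 8: ATT Ile / ATT Ile — identical.
Codon 9: CTG Leu / CTG Leu — identical.
Codon 10: GCC Ala / GCC Ala — identical.
Nonsynonymous differences: 4 → different protein.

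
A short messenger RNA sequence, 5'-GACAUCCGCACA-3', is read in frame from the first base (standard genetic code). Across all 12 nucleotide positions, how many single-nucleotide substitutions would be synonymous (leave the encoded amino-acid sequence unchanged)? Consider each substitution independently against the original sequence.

9

Codon 1 (GAC, Asp): 1 synonymous substitution.
Codon 2 (AUC, Ile): 2 synonymous substitutions.
Codon 3 (CGC, Arg): 3 synonymous substitutions.
Codon 4 (ACA, Thr): 3 synonymous substitutions.
Total: 1 + 2 + 3 + 3 = 9.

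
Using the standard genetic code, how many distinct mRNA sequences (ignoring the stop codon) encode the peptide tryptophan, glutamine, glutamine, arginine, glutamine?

Trp: 1 codon.
Gln: 2 codons.
Gln: 2 codons.
Arg: 6 codons.
Gln: 2 codons.
1 × 2 × 2 × 6 × 2 = 48.

48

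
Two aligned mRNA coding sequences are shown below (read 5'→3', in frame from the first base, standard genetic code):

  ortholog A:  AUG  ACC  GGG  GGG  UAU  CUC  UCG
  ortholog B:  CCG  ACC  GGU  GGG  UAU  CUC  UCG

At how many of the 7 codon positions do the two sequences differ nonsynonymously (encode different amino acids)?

1

Codon 1: AUG Met / CCG Pro — nonsynonymous.
Codon 2: ACC Thr / ACC Thr — identical.
Codon 3: GGG Gly / GGU Gly — synonymous.
Codon 4: GGG Gly / GGG Gly — identical.
Codon 5: UAU Tyr / UAU Tyr — identical.
Codon 6: CUC Leu / CUC Leu — identical.
Codon 7: UCG Ser / UCG Ser — identical.
Nonsynonymous differences: 1.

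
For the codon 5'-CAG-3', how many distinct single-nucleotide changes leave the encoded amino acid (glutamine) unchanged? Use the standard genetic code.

1

Position 1: none → 0 synonymous.
Position 2: none → 0 synonymous.
Position 3: CAA → 1 synonymous.
Total: 0 + 0 + 1 = 1.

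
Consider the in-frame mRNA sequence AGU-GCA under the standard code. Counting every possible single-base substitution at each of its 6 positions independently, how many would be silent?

4

Codon 1 (AGU, Ser): 1 synonymous substitution.
Codon 2 (GCA, Ala): 3 synonymous substitutions.
Total: 1 + 3 = 4.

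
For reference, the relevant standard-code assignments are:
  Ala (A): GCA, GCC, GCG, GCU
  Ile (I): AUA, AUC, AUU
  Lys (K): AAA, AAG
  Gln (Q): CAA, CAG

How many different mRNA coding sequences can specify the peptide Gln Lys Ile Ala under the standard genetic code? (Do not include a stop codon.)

Gln: 2 codons.
Lys: 2 codons.
Ile: 3 codons.
Ala: 4 codons.
2 × 2 × 3 × 4 = 48.

48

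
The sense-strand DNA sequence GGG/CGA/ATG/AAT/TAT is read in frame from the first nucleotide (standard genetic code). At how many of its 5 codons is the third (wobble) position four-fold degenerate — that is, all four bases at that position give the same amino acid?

2

Codon 1 GGG (Gly): third position 4-fold.
Codon 2 CGA (Arg): third position 4-fold.
Codon 3 ATG (Met): third position 1-fold.
Codon 4 AAT (Asn): third position 2-fold.
Codon 5 TAT (Tyr): third position 2-fold.
Four-fold degenerate third positions: 2.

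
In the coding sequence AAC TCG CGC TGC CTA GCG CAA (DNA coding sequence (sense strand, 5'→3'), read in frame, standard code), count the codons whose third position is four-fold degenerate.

Codon 1 AAC (Asn): third position 2-fold.
Codon 2 TCG (Ser): third position 4-fold.
Codon 3 CGC (Arg): third position 4-fold.
Codon 4 TGC (Cys): third position 2-fold.
Codon 5 CTA (Leu): third position 4-fold.
Codon 6 GCG (Ala): third position 4-fold.
Codon 7 CAA (Gln): third position 2-fold.
Four-fold degenerate third positions: 4.

4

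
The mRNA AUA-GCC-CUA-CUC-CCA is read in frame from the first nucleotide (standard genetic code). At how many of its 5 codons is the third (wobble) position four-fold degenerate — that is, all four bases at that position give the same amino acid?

4

Codon 1 AUA (Ile): third position 3-fold.
Codon 2 GCC (Ala): third position 4-fold.
Codon 3 CUA (Leu): third position 4-fold.
Codon 4 CUC (Leu): third position 4-fold.
Codon 5 CCA (Pro): third position 4-fold.
Four-fold degenerate third positions: 4.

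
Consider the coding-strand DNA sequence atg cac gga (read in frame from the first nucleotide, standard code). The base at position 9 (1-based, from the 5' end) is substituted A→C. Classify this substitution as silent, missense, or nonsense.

silent

Position 9 falls in codon 3: GGA → Gly.
After the substitution the codon is GGC → Gly.
Both encode Gly, so the change is synonymous.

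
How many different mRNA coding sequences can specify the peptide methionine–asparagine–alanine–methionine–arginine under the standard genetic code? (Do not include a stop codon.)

Met: 1 codon.
Asn: 2 codons.
Ala: 4 codons.
Met: 1 codon.
Arg: 6 codons.
1 × 2 × 4 × 1 × 6 = 48.

48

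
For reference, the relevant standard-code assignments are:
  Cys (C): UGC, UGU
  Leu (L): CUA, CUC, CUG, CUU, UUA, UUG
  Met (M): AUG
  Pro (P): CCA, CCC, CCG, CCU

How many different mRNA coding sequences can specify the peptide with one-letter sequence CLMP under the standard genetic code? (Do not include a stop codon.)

Cys: 2 codons.
Leu: 6 codons.
Met: 1 codon.
Pro: 4 codons.
2 × 6 × 1 × 4 = 48.

48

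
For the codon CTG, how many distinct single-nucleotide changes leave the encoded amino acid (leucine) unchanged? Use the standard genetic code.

4

Position 1: TTG → 1 synonymous.
Position 2: none → 0 synonymous.
Position 3: CTT, CTC, CTA → 3 synonymous.
Total: 1 + 0 + 3 = 4.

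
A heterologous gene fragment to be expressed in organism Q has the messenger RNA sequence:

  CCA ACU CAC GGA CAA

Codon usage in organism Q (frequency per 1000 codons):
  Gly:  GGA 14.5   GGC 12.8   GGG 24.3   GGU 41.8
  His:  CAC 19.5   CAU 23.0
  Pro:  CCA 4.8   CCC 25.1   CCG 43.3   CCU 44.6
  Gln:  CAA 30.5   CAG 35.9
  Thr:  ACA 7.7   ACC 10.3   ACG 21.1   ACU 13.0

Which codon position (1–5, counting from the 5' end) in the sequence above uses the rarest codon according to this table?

1

Codon 1 CCA (Pro): 4.8 per 1000.
Codon 2 ACU (Thr): 13.0 per 1000.
Codon 3 CAC (His): 19.5 per 1000.
Codon 4 GGA (Gly): 14.5 per 1000.
Codon 5 CAA (Gln): 30.5 per 1000.
Lowest frequency is 4.8 at codon 1.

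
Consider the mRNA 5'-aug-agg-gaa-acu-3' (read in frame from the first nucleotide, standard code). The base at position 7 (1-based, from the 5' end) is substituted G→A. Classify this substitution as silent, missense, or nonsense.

missense

Position 7 falls in codon 3: GAA → Glu.
After the substitution the codon is AAA → Lys.
Glu ≠ Lys, so this is a missense mutation.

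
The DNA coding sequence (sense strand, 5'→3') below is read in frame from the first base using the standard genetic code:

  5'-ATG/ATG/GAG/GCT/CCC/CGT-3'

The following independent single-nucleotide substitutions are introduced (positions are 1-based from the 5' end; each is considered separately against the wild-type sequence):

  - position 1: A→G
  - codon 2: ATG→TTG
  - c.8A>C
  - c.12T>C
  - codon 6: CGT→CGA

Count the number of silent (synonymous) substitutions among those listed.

Codon 1: ATG (Met) → GTG (Val) — missense.
Codon 2: ATG (Met) → TTG (Leu) — missense.
Codon 3: GAG (Glu) → GCG (Ala) — missense.
Codon 4: GCT (Ala) → GCC (Ala) — synonymous.
Codon 6: CGT (Arg) → CGA (Arg) — synonymous.
Synonymous: 2 of 5.

2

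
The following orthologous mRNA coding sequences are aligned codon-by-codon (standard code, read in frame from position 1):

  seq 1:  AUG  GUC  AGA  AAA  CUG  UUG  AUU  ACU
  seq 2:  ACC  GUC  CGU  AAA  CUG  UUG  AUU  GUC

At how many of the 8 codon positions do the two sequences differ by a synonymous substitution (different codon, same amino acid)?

Codon 1: AUG Met / ACC Thr — nonsynonymous.
Codon 2: GUC Val / GUC Val — identical.
Codon 3: AGA Arg / CGU Arg — synonymous.
Codon 4: AAA Lys / AAA Lys — identical.
Codon 5: CUG Leu / CUG Leu — identical.
Codon 6: UUG Leu / UUG Leu — identical.
Codon 7: AUU Ile / AUU Ile — identical.
Codon 8: ACU Thr / GUC Val — nonsynonymous.
Synonymous differences: 1.

1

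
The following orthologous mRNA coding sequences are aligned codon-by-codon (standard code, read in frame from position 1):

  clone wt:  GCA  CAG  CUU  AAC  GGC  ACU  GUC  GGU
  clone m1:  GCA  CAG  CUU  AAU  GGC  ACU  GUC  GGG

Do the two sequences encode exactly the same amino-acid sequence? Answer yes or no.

Codon 1: GCA Ala / GCA Ala — identical.
Codon 2: CAG Gln / CAG Gln — identical.
Codon 3: CUU Leu / CUU Leu — identical.
Codon 4: AAC Asn / AAU Asn — synonymous.
Codon 5: GGC Gly / GGC Gly — identical.
Codon 6: ACU Thr / ACU Thr — identical.
Codon 7: GUC Val / GUC Val — identical.
Codon 8: GGU Gly / GGG Gly — synonymous.
Nonsynonymous differences: 0 → same protein.

yes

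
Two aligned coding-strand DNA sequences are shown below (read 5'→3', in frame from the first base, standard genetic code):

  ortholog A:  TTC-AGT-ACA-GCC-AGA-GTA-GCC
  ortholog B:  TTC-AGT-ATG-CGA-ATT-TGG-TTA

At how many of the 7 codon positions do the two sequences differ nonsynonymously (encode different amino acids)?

5

Codon 1: TTC Phe / TTC Phe — identical.
Codon 2: AGT Ser / AGT Ser — identical.
Codon 3: ACA Thr / ATG Met — nonsynonymous.
Codon 4: GCC Ala / CGA Arg — nonsynonymous.
Codon 5: AGA Arg / ATT Ile — nonsynonymous.
Codon 6: GTA Val / TGG Trp — nonsynonymous.
Codon 7: GCC Ala / TTA Leu — nonsynonymous.
Nonsynonymous differences: 5.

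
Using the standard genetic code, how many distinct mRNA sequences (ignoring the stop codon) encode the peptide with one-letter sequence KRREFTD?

2304

Lys: 2 codons.
Arg: 6 codons.
Arg: 6 codons.
Glu: 2 codons.
Phe: 2 codons.
Thr: 4 codons.
Asp: 2 codons.
2 × 6 × 6 × 2 × 2 × 4 × 2 = 2304.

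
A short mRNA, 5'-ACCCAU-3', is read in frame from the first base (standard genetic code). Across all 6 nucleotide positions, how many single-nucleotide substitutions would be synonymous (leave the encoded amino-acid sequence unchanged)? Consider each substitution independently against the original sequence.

Codon 1 (ACC, Thr): 3 synonymous substitutions.
Codon 2 (CAU, His): 1 synonymous substitution.
Total: 3 + 1 = 4.

4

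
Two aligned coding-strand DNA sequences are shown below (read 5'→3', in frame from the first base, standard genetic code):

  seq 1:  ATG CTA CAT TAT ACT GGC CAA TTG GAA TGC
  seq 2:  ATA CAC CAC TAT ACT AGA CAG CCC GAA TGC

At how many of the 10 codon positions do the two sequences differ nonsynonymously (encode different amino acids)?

Codon 1: ATG Met / ATA Ile — nonsynonymous.
Codon 2: CTA Leu / CAC His — nonsynonymous.
Codon 3: CAT His / CAC His — synonymous.
Codon 4: TAT Tyr / TAT Tyr — identical.
Codon 5: ACT Thr / ACT Thr — identical.
Codon 6: GGC Gly / AGA Arg — nonsynonymous.
Codon 7: CAA Gln / CAG Gln — synonymous.
Codon 8: TTG Leu / CCC Pro — nonsynonymous.
Codon 9: GAA Glu / GAA Glu — identical.
Codon 10: TGC Cys / TGC Cys — identical.
Nonsynonymous differences: 4.

4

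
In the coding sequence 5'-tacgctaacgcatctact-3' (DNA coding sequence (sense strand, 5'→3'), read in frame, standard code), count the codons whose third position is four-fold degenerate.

4

Codon 1 TAC (Tyr): third position 2-fold.
Codon 2 GCT (Ala): third position 4-fold.
Codon 3 AAC (Asn): third position 2-fold.
Codon 4 GCA (Ala): third position 4-fold.
Codon 5 TCT (Ser): third position 4-fold.
Codon 6 ACT (Thr): third position 4-fold.
Four-fold degenerate third positions: 4.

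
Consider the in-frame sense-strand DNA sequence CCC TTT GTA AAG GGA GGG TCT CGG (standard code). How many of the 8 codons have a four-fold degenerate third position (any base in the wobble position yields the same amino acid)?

6

Codon 1 CCC (Pro): third position 4-fold.
Codon 2 TTT (Phe): third position 2-fold.
Codon 3 GTA (Val): third position 4-fold.
Codon 4 AAG (Lys): third position 2-fold.
Codon 5 GGA (Gly): third position 4-fold.
Codon 6 GGG (Gly): third position 4-fold.
Codon 7 TCT (Ser): third position 4-fold.
Codon 8 CGG (Arg): third position 4-fold.
Four-fold degenerate third positions: 6.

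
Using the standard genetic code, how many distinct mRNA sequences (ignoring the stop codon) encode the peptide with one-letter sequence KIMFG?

48

Lys: 2 codons.
Ile: 3 codons.
Met: 1 codon.
Phe: 2 codons.
Gly: 4 codons.
2 × 3 × 1 × 2 × 4 = 48.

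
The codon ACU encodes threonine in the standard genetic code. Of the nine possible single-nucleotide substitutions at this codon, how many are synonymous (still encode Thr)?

Position 1: none → 0 synonymous.
Position 2: none → 0 synonymous.
Position 3: ACC, ACA, ACG → 3 synonymous.
Total: 0 + 0 + 3 = 3.

3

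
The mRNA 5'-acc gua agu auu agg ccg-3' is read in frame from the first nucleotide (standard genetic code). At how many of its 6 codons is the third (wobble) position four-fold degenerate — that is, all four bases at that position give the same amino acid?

Codon 1 ACC (Thr): third position 4-fold.
Codon 2 GUA (Val): third position 4-fold.
Codon 3 AGU (Ser): third position 2-fold.
Codon 4 AUU (Ile): third position 3-fold.
Codon 5 AGG (Arg): third position 2-fold.
Codon 6 CCG (Pro): third position 4-fold.
Four-fold degenerate third positions: 3.

3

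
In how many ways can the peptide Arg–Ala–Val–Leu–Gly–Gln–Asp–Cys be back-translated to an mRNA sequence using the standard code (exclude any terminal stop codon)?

18432

Arg: 6 codons.
Ala: 4 codons.
Val: 4 codons.
Leu: 6 codons.
Gly: 4 codons.
Gln: 2 codons.
Asp: 2 codons.
Cys: 2 codons.
6 × 4 × 4 × 6 × 4 × 2 × 2 × 2 = 18432.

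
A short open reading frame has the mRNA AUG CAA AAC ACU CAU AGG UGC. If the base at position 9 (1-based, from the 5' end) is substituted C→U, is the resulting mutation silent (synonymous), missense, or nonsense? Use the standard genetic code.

silent

Position 9 falls in codon 3: AAC → Asn.
After the substitution the codon is AAU → Asn.
Both encode Asn, so the change is synonymous.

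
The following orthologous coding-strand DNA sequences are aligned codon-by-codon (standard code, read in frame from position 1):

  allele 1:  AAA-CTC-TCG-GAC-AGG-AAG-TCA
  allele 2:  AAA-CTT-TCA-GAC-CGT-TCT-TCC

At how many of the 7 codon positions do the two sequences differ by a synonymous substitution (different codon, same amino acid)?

Codon 1: AAA Lys / AAA Lys — identical.
Codon 2: CTC Leu / CTT Leu — synonymous.
Codon 3: TCG Ser / TCA Ser — synonymous.
Codon 4: GAC Asp / GAC Asp — identical.
Codon 5: AGG Arg / CGT Arg — synonymous.
Codon 6: AAG Lys / TCT Ser — nonsynonymous.
Codon 7: TCA Ser / TCC Ser — synonymous.
Synonymous differences: 4.

4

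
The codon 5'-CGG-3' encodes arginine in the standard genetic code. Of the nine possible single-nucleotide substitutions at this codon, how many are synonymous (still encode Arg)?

4

Position 1: AGG → 1 synonymous.
Position 2: none → 0 synonymous.
Position 3: CGT, CGC, CGA → 3 synonymous.
Total: 1 + 0 + 3 = 4.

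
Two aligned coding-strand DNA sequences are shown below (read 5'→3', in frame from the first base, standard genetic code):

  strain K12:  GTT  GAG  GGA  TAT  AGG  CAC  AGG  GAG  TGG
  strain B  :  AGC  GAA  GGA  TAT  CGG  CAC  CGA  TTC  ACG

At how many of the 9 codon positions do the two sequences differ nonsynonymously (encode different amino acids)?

Codon 1: GTT Val / AGC Ser — nonsynonymous.
Codon 2: GAG Glu / GAA Glu — synonymous.
Codon 3: GGA Gly / GGA Gly — identical.
Codon 4: TAT Tyr / TAT Tyr — identical.
Codon 5: AGG Arg / CGG Arg — synonymous.
Codon 6: CAC His / CAC His — identical.
Codon 7: AGG Arg / CGA Arg — synonymous.
Codon 8: GAG Glu / TTC Phe — nonsynonymous.
Codon 9: TGG Trp / ACG Thr — nonsynonymous.
Nonsynonymous differences: 3.

3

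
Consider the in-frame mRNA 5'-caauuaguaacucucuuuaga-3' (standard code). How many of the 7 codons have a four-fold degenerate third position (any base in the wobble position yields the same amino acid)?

3

Codon 1 CAA (Gln): third position 2-fold.
Codon 2 UUA (Leu): third position 2-fold.
Codon 3 GUA (Val): third position 4-fold.
Codon 4 ACU (Thr): third position 4-fold.
Codon 5 CUC (Leu): third position 4-fold.
Codon 6 UUU (Phe): third position 2-fold.
Codon 7 AGA (Arg): third position 2-fold.
Four-fold degenerate third positions: 3.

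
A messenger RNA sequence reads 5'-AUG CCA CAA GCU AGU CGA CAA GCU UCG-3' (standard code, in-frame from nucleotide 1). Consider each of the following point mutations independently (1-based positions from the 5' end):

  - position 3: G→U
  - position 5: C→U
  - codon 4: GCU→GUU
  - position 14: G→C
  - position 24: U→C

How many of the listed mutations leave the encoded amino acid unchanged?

1

Codon 1: AUG (Met) → AUU (Ile) — missense.
Codon 2: CCA (Pro) → CUA (Leu) — missense.
Codon 4: GCU (Ala) → GUU (Val) — missense.
Codon 5: AGU (Ser) → ACU (Thr) — missense.
Codon 8: GCU (Ala) → GCC (Ala) — synonymous.
Synonymous: 1 of 5.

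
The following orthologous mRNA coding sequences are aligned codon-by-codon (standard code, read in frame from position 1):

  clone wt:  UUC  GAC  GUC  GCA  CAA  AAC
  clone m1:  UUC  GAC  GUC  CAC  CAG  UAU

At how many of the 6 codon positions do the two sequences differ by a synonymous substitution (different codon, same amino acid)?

1

Codon 1: UUC Phe / UUC Phe — identical.
Codon 2: GAC Asp / GAC Asp — identical.
Codon 3: GUC Val / GUC Val — identical.
Codon 4: GCA Ala / CAC His — nonsynonymous.
Codon 5: CAA Gln / CAG Gln — synonymous.
Codon 6: AAC Asn / UAU Tyr — nonsynonymous.
Synonymous differences: 1.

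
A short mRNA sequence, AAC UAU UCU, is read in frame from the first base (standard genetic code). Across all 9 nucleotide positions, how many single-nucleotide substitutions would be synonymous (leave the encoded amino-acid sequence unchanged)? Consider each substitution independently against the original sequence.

5

Codon 1 (AAC, Asn): 1 synonymous substitution.
Codon 2 (UAU, Tyr): 1 synonymous substitution.
Codon 3 (UCU, Ser): 3 synonymous substitutions.
Total: 1 + 1 + 3 = 5.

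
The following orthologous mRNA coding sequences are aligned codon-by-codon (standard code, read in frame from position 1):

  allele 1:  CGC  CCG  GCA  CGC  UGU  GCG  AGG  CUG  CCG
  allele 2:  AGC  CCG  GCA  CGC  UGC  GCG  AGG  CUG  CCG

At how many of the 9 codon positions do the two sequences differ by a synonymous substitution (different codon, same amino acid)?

1

Codon 1: CGC Arg / AGC Ser — nonsynonymous.
Codon 2: CCG Pro / CCG Pro — identical.
Codon 3: GCA Ala / GCA Ala — identical.
Codon 4: CGC Arg / CGC Arg — identical.
Codon 5: UGU Cys / UGC Cys — synonymous.
Codon 6: GCG Ala / GCG Ala — identical.
Codon 7: AGG Arg / AGG Arg — identical.
Codon 8: CUG Leu / CUG Leu — identical.
Codon 9: CCG Pro / CCG Pro — identical.
Synonymous differences: 1.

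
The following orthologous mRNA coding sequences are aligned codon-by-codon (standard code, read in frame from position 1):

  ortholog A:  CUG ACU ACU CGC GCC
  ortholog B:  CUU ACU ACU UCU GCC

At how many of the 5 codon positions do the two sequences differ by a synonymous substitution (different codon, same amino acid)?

Codon 1: CUG Leu / CUU Leu — synonymous.
Codon 2: ACU Thr / ACU Thr — identical.
Codon 3: ACU Thr / ACU Thr — identical.
Codon 4: CGC Arg / UCU Ser — nonsynonymous.
Codon 5: GCC Ala / GCC Ala — identical.
Synonymous differences: 1.

1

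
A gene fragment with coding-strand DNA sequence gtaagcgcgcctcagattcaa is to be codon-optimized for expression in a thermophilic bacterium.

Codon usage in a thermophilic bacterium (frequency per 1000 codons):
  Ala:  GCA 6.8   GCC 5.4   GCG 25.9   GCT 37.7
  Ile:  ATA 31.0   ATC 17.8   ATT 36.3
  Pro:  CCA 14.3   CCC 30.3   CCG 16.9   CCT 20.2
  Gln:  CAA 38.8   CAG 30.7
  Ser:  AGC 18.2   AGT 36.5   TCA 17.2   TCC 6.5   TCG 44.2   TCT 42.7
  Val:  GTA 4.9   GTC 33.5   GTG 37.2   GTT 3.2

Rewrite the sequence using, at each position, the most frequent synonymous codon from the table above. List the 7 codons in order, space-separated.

Codon 1 (Val): best is GTG at 37.2.
Codon 2 (Ser): best is TCG at 44.2.
Codon 3 (Ala): best is GCT at 37.7.
Codon 4 (Pro): best is CCC at 30.3.
Codon 5 (Gln): best is CAA at 38.8.
Codon 6 (Ile): best is ATT at 36.3.
Codon 7 (Gln): best is CAA at 38.8.

GTG TCG GCT CCC CAA ATT CAA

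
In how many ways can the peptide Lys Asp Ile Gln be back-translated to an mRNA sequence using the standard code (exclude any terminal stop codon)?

Lys: 2 codons.
Asp: 2 codons.
Ile: 3 codons.
Gln: 2 codons.
2 × 2 × 3 × 2 = 24.

24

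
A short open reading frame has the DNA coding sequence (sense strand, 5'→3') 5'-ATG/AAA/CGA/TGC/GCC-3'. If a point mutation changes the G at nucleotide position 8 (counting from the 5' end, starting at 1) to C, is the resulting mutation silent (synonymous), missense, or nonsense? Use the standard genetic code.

Position 8 falls in codon 3: CGA → Arg.
After the substitution the codon is CCA → Pro.
Arg ≠ Pro, so this is a missense mutation.

missense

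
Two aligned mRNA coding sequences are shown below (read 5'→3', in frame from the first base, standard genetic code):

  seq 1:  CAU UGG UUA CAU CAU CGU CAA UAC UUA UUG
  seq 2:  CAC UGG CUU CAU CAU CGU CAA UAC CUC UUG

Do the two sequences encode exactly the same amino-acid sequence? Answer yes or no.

yes

Codon 1: CAU His / CAC His — synonymous.
Codon 2: UGG Trp / UGG Trp — identical.
Codon 3: UUA Leu / CUU Leu — synonymous.
Codon 4: CAU His / CAU His — identical.
Codon 5: CAU His / CAU His — identical.
Codon 6: CGU Arg / CGU Arg — identical.
Codon 7: CAA Gln / CAA Gln — identical.
Codon 8: UAC Tyr / UAC Tyr — identical.
Codon 9: UUA Leu / CUC Leu — synonymous.
Codon 10: UUG Leu / UUG Leu — identical.
Nonsynonymous differences: 0 → same protein.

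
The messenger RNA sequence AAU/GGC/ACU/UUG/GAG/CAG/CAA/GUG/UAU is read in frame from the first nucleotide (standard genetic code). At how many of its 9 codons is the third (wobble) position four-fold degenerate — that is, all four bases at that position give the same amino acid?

Codon 1 AAU (Asn): third position 2-fold.
Codon 2 GGC (Gly): third position 4-fold.
Codon 3 ACU (Thr): third position 4-fold.
Codon 4 UUG (Leu): third position 2-fold.
Codon 5 GAG (Glu): third position 2-fold.
Codon 6 CAG (Gln): third position 2-fold.
Codon 7 CAA (Gln): third position 2-fold.
Codon 8 GUG (Val): third position 4-fold.
Codon 9 UAU (Tyr): third position 2-fold.
Four-fold degenerate third positions: 3.

3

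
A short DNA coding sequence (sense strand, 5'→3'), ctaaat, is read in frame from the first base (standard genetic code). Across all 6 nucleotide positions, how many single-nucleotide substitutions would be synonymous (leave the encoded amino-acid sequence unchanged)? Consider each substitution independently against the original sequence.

5

Codon 1 (CTA, Leu): 4 synonymous substitutions.
Codon 2 (AAT, Asn): 1 synonymous substitution.
Total: 4 + 1 = 5.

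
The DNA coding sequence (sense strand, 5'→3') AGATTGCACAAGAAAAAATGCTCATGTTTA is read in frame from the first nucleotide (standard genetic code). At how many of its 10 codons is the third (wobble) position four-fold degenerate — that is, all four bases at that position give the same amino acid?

Codon 1 AGA (Arg): third position 2-fold.
Codon 2 TTG (Leu): third position 2-fold.
Codon 3 CAC (His): third position 2-fold.
Codon 4 AAG (Lys): third position 2-fold.
Codon 5 AAA (Lys): third position 2-fold.
Codon 6 AAA (Lys): third position 2-fold.
Codon 7 TGC (Cys): third position 2-fold.
Codon 8 TCA (Ser): third position 4-fold.
Codon 9 TGT (Cys): third position 2-fold.
Codon 10 TTA (Leu): third position 2-fold.
Four-fold degenerate third positions: 1.

1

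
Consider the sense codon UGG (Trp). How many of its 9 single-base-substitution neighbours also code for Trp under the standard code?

0

Position 1: none → 0 synonymous.
Position 2: none → 0 synonymous.
Position 3: none → 0 synonymous.
Total: 0 + 0 + 0 = 0.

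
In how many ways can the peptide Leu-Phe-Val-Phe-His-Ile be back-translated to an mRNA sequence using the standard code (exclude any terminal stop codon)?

576

Leu: 6 codons.
Phe: 2 codons.
Val: 4 codons.
Phe: 2 codons.
His: 2 codons.
Ile: 3 codons.
6 × 2 × 4 × 2 × 2 × 3 = 576.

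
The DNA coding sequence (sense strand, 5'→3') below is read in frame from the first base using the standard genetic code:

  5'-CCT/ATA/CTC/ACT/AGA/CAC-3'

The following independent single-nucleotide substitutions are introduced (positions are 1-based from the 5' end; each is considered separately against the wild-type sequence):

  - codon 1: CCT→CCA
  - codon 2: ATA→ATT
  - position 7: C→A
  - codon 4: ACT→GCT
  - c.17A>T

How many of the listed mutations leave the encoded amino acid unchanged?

2

Codon 1: CCT (Pro) → CCA (Pro) — synonymous.
Codon 2: ATA (Ile) → ATT (Ile) — synonymous.
Codon 3: CTC (Leu) → ATC (Ile) — missense.
Codon 4: ACT (Thr) → GCT (Ala) — missense.
Codon 6: CAC (His) → CTC (Leu) — missense.
Synonymous: 2 of 5.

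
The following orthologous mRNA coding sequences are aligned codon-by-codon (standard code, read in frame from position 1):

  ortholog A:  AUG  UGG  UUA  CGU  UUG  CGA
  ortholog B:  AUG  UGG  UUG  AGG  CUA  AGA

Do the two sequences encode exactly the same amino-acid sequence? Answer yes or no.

yes

Codon 1: AUG Met / AUG Met — identical.
Codon 2: UGG Trp / UGG Trp — identical.
Codon 3: UUA Leu / UUG Leu — synonymous.
Codon 4: CGU Arg / AGG Arg — synonymous.
Codon 5: UUG Leu / CUA Leu — synonymous.
Codon 6: CGA Arg / AGA Arg — synonymous.
Nonsynonymous differences: 0 → same protein.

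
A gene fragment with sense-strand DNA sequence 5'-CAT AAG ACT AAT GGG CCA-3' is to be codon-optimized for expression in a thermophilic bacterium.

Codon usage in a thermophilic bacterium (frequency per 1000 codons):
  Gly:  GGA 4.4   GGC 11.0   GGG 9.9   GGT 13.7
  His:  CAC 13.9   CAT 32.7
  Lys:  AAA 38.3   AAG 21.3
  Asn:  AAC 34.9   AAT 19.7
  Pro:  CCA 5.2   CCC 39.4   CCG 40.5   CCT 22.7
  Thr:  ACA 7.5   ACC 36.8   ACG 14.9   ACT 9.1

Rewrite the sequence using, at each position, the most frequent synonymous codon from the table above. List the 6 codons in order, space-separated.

Codon 1 (His): best is CAT at 32.7.
Codon 2 (Lys): best is AAA at 38.3.
Codon 3 (Thr): best is ACC at 36.8.
Codon 4 (Asn): best is AAC at 34.9.
Codon 5 (Gly): best is GGT at 13.7.
Codon 6 (Pro): best is CCG at 40.5.

CAT AAA ACC AAC GGT CCG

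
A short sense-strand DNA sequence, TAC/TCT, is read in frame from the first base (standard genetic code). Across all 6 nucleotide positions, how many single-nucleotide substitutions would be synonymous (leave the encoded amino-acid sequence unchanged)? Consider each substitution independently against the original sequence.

Codon 1 (TAC, Tyr): 1 synonymous substitution.
Codon 2 (TCT, Ser): 3 synonymous substitutions.
Total: 1 + 3 = 4.

4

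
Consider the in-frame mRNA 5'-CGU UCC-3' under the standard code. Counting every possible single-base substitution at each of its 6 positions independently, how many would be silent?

Codon 1 (CGU, Arg): 3 synonymous substitutions.
Codon 2 (UCC, Ser): 3 synonymous substitutions.
Total: 3 + 3 = 6.

6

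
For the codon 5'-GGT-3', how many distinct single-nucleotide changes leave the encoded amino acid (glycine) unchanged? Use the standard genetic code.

3

Position 1: none → 0 synonymous.
Position 2: none → 0 synonymous.
Position 3: GGC, GGA, GGG → 3 synonymous.
Total: 0 + 0 + 3 = 3.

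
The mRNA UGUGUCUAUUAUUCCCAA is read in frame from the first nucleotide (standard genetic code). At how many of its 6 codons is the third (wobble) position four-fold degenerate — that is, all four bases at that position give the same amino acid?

Codon 1 UGU (Cys): third position 2-fold.
Codon 2 GUC (Val): third position 4-fold.
Codon 3 UAU (Tyr): third position 2-fold.
Codon 4 UAU (Tyr): third position 2-fold.
Codon 5 UCC (Ser): third position 4-fold.
Codon 6 CAA (Gln): third position 2-fold.
Four-fold degenerate third positions: 2.

2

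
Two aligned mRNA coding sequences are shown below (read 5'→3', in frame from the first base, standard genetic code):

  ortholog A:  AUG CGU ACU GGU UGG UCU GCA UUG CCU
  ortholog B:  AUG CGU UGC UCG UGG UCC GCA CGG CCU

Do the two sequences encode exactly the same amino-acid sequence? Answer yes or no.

Codon 1: AUG Met / AUG Met — identical.
Codon 2: CGU Arg / CGU Arg — identical.
Codon 3: ACU Thr / UGC Cys — nonsynonymous.
Codon 4: GGU Gly / UCG Ser — nonsynonymous.
Codon 5: UGG Trp / UGG Trp — identical.
Codon 6: UCU Ser / UCC Ser — synonymous.
Codon 7: GCA Ala / GCA Ala — identical.
Codon 8: UUG Leu / CGG Arg — nonsynonymous.
Codon 9: CCU Pro / CCU Pro — identical.
Nonsynonymous differences: 3 → different protein.

no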